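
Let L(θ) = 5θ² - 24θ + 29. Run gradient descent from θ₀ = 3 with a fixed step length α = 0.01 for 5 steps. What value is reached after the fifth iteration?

L′(θ) = 10θ - 24
Step 1: L′(3) = 6; θ₁ = 3 − 0.01·6 = 2.94
Step 2: L′(2.94) = 5.4; θ₂ = 2.94 − 0.01·5.4 = 2.886
Step 3: L′(2.886) = 4.86; θ₃ = 2.886 − 0.01·4.86 = 2.8374
Step 4: L′(2.8374) = 4.374; θ₄ = 2.8374 − 0.01·4.374 = 2.79366
Step 5: L′(2.79366) = 3.9366; θ₅ = 2.79366 − 0.01·3.9366 = 2.754294

2.754294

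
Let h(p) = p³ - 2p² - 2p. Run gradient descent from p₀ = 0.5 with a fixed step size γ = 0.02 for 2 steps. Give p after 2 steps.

h′(p) = 3p² - 4p - 2
Step 1: h′(0.5) = -3.25; p₁ = 0.5 − 0.02·(-3.25) = 0.565
Step 2: h′(0.565) = -3.302325; p₂ = 0.565 − 0.02·(-3.302325) = 0.6310465

0.6310465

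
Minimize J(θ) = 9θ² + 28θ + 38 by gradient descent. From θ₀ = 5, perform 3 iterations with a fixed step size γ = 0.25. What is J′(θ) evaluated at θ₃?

-5059.25

J′(θ) = 18θ + 28
θ₁ = 5 − 0.25·118 = -24.5
θ₂ = -24.5 − 0.25·(-413) = 78.75
θ₃ = 78.75 − 0.25·1445.5 = -282.625
J′(θ) at (-282.625) = -5059.25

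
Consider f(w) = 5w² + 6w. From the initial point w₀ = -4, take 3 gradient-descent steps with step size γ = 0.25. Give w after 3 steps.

f′(w) = 10w + 6
Step 1: f′(-4) = -34; w₁ = -4 − 0.25·(-34) = 4.5
Step 2: f′(4.5) = 51; w₂ = 4.5 − 0.25·51 = -8.25
Step 3: f′(-8.25) = -76.5; w₃ = -8.25 − 0.25·(-76.5) = 10.875

10.875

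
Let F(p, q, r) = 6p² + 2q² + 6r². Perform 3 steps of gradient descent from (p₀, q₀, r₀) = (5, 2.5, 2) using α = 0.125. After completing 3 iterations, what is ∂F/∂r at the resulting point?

-3

∇F = (12p, 4q, 12r)
(p₁, q₁, r₁) = (5, 2.5, 2) − 0.125·(60, 10, 24) = (-2.5, 1.25, -1)
(p₂, q₂, r₂) = (-2.5, 1.25, -1) − 0.125·(-30, 5, -12) = (1.25, 0.625, 0.5)
(p₃, q₃, r₃) = (1.25, 0.625, 0.5) − 0.125·(15, 2.5, 6) = (-0.625, 0.3125, -0.25)
∂F/∂r at (-0.625, 0.3125, -0.25) = -3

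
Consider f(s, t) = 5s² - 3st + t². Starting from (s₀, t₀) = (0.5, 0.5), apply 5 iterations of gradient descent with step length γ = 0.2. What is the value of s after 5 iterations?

∇f = (10s - 3t, -3s + 2t)
(s₁, t₁) = (0.5, 0.5) − 0.2·(3.5, -0.5) = (-0.2, 0.6)
(s₂, t₂) = (-0.2, 0.6) − 0.2·(-3.8, 1.8) = (0.56, 0.24)
(s₃, t₃) = (0.56, 0.24) − 0.2·(4.88, -1.2) = (-0.416, 0.48)
(s₄, t₄) = (-0.416, 0.48) − 0.2·(-5.6, 2.208) = (0.704, 0.0384)
(s₅, t₅) = (0.704, 0.0384) − 0.2·(6.9248, -2.0352) = (-0.68096, 0.44544)
s = -0.68096

-0.68096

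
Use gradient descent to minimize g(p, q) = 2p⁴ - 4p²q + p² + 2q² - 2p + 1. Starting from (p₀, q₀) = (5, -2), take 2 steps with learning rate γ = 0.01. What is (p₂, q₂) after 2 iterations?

(10.95416576, 0.499776)

∇g = (8p³ - 8pq + 2p - 2, -4p² + 4q)
Step 1: at (5, -2), ∇g = (1088, -108) → (5, -2) − 0.01·(1088, -108) = (-5.88, -0.92)
Step 2: at (-5.88, -0.92), ∇g = (-1683.416576, -141.9776) → (-5.88, -0.92) − 0.01·(-1683.416576, -141.9776) = (10.95416576, 0.499776)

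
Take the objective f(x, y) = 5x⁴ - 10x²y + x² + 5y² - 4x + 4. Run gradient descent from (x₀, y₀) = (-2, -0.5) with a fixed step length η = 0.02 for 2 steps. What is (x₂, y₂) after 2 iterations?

(-0.1295104, 0.93952)

∇f = (20x³ - 20xy + 2x - 4, -10x² + 10y)
(x₁, y₁) = (-2, -0.5) − 0.02·(-188, -45) = (1.76, 0.4)
(x₂, y₂) = (1.76, 0.4) − 0.02·(94.47552, -26.976) = (-0.1295104, 0.93952)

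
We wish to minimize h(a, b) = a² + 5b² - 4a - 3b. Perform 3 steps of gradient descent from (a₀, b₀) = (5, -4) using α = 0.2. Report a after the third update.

2.648

∇h = (2a - 4, 10b - 3)
(a₁, b₁) = (5, -4) − 0.2·(6, -43) = (3.8, 4.6)
(a₂, b₂) = (3.8, 4.6) − 0.2·(3.6, 43) = (3.08, -4)
(a₃, b₃) = (3.08, -4) − 0.2·(2.16, -43) = (2.648, 4.6)
a = 2.648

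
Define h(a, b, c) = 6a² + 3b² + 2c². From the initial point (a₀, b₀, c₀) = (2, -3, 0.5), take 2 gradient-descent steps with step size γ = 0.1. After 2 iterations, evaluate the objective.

0.7944

∇h = (12a, 6b, 4c)
Step 1: at (2, -3, 0.5), ∇h = (24, -18, 2) → (2, -3, 0.5) − 0.1·(24, -18, 2) = (-0.4, -1.2, 0.3)
Step 2: at (-0.4, -1.2, 0.3), ∇h = (-4.8, -7.2, 1.2) → (-0.4, -1.2, 0.3) − 0.1·(-4.8, -7.2, 1.2) = (0.08, -0.48, 0.18)
h(0.08, -0.48, 0.18) = 0.7944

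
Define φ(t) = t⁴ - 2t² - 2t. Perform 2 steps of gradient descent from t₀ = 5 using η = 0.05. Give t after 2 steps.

1327.6738

φ′(t) = 4t³ - 4t - 2
Step 1: φ′(5) = 478; t₁ = 5 − 0.05·478 = -18.9
Step 2: φ′(-18.9) = -26931.476; t₂ = -18.9 − 0.05·(-26931.476) = 1327.6738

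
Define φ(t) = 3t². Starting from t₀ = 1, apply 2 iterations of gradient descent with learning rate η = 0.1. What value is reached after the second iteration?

0.16

φ′(t) = 6t
Step 1: φ′(1) = 6; t₁ = 1 − 0.1·6 = 0.4
Step 2: φ′(0.4) = 2.4; t₂ = 0.4 − 0.1·2.4 = 0.16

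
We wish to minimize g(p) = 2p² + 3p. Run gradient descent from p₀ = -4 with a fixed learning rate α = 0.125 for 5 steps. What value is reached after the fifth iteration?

g′(p) = 4p + 3
Step 1: g′(-4) = -13; p₁ = -4 − 0.125·(-13) = -2.375
Step 2: g′(-2.375) = -6.5; p₂ = -2.375 − 0.125·(-6.5) = -1.5625
Step 3: g′(-1.5625) = -3.25; p₃ = -1.5625 − 0.125·(-3.25) = -1.15625
Step 4: g′(-1.15625) = -1.625; p₄ = -1.15625 − 0.125·(-1.625) = -0.953125
Step 5: g′(-0.953125) = -0.8125; p₅ = -0.953125 − 0.125·(-0.8125) = -0.8515625

-0.8515625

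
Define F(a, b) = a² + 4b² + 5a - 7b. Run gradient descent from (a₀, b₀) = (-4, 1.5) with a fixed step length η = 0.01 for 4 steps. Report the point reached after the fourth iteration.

(-3.88355224, 1.3227456)

∇F = (2a + 5, 8b - 7)
(a₁, b₁) = (-4, 1.5) − 0.01·(-3, 5) = (-3.97, 1.45)
(a₂, b₂) = (-3.97, 1.45) − 0.01·(-2.94, 4.6) = (-3.9406, 1.404)
(a₃, b₃) = (-3.9406, 1.404) − 0.01·(-2.8812, 4.232) = (-3.911788, 1.36168)
(a₄, b₄) = (-3.911788, 1.36168) − 0.01·(-2.823576, 3.89344) = (-3.88355224, 1.3227456)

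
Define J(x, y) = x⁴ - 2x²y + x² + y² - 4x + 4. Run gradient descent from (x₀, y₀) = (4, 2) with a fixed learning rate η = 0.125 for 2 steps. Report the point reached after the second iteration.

(7267.8125, 154.1875)

∇J = (4x³ - 4xy + 2x - 4, -2x² + 2y)
Step 1: at (4, 2), ∇J = (228, -28) → (4, 2) − 0.125·(228, -28) = (-24.5, 5.5)
Step 2: at (-24.5, 5.5), ∇J = (-58338.5, -1189.5) → (-24.5, 5.5) − 0.125·(-58338.5, -1189.5) = (7267.8125, 154.1875)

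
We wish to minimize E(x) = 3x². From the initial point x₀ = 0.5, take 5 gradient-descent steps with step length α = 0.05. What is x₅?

E′(x) = 6x
Step 1: E′(0.5) = 3; x₁ = 0.5 − 0.05·3 = 0.35
Step 2: E′(0.35) = 2.1; x₂ = 0.35 − 0.05·2.1 = 0.245
Step 3: E′(0.245) = 1.47; x₃ = 0.245 − 0.05·1.47 = 0.1715
Step 4: E′(0.1715) = 1.029; x₄ = 0.1715 − 0.05·1.029 = 0.12005
Step 5: E′(0.12005) = 0.7203; x₅ = 0.12005 − 0.05·0.7203 = 0.084035

0.084035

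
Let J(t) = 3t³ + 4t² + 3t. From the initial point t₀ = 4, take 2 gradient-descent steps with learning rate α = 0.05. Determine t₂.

J′(t) = 9t² + 8t + 3
t₁ = 4 − 0.05·179 = -4.95
t₂ = -4.95 − 0.05·183.9225 = -14.146125

-14.146125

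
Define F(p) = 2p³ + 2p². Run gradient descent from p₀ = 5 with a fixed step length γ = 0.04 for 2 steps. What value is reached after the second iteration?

-2.2896

F′(p) = 6p² + 4p
p₁ = 5 − 0.04·170 = -1.8
p₂ = -1.8 − 0.04·12.24 = -2.2896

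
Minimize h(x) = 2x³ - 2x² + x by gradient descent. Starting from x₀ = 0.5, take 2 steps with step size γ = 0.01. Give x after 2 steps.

h′(x) = 6x² - 4x + 1
x₁ = 0.5 − 0.01·0.5 = 0.495
x₂ = 0.495 − 0.01·0.49015 = 0.4900985

0.4900985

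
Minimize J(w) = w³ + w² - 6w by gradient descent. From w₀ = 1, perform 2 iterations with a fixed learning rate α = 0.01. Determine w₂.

J′(w) = 3w² + 2w - 6
Step 1: J′(1) = -1; w₁ = 1 − 0.01·(-1) = 1.01
Step 2: J′(1.01) = -0.9197; w₂ = 1.01 − 0.01·(-0.9197) = 1.019197

1.019197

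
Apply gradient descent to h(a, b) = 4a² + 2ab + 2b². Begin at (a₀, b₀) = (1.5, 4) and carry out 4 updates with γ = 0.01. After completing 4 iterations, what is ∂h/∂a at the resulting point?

∇h = (8a + 2b, 2a + 4b)
(a₁, b₁) = (1.5, 4) − 0.01·(20, 19) = (1.3, 3.81)
(a₂, b₂) = (1.3, 3.81) − 0.01·(18.02, 17.84) = (1.1198, 3.6316)
(a₃, b₃) = (1.1198, 3.6316) − 0.01·(16.2216, 16.766) = (0.957584, 3.46394)
(a₄, b₄) = (0.957584, 3.46394) − 0.01·(14.588552, 15.770928) = (0.81169848, 3.30623072)
∂h/∂a at (0.81169848, 3.30623072) = 13.10604928

13.10604928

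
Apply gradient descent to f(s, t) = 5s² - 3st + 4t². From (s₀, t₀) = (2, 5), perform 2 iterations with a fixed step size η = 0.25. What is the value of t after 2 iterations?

∇f = (10s - 3t, -3s + 8t)
(s₁, t₁) = (2, 5) − 0.25·(5, 34) = (0.75, -3.5)
(s₂, t₂) = (0.75, -3.5) − 0.25·(18, -30.25) = (-3.75, 4.0625)
t = 4.0625

4.0625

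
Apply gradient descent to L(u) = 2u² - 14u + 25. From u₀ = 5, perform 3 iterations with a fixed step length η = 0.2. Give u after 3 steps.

3.512

L′(u) = 4u - 14
u₁ = 5 − 0.2·6 = 3.8
u₂ = 3.8 − 0.2·1.2 = 3.56
u₃ = 3.56 − 0.2·0.24 = 3.512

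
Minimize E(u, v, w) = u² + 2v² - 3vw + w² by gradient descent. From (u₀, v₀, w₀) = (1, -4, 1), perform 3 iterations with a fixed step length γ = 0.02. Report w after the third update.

0.257808

∇E = (2u, 4v - 3w, -3v + 2w)
Step 1: at (1, -4, 1), ∇E = (2, -19, 14) → (1, -4, 1) − 0.02·(2, -19, 14) = (0.96, -3.62, 0.72)
Step 2: at (0.96, -3.62, 0.72), ∇E = (1.92, -16.64, 12.3) → (0.96, -3.62, 0.72) − 0.02·(1.92, -16.64, 12.3) = (0.9216, -3.2872, 0.474)
Step 3: at (0.9216, -3.2872, 0.474), ∇E = (1.8432, -14.5708, 10.8096) → (0.9216, -3.2872, 0.474) − 0.02·(1.8432, -14.5708, 10.8096) = (0.884736, -2.995784, 0.257808)
w = 0.257808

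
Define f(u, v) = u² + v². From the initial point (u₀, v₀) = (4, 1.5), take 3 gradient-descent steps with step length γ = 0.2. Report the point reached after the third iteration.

∇f = (2u, 2v)
(u₁, v₁) = (4, 1.5) − 0.2·(8, 3) = (2.4, 0.9)
(u₂, v₂) = (2.4, 0.9) − 0.2·(4.8, 1.8) = (1.44, 0.54)
(u₃, v₃) = (1.44, 0.54) − 0.2·(2.88, 1.08) = (0.864, 0.324)

(0.864, 0.324)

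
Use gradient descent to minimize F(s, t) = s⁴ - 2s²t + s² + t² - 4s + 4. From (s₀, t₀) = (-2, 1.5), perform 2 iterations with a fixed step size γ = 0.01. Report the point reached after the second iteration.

(-1.54870208, 1.578168)

∇F = (4s³ - 4st + 2s - 4, -2s² + 2t)
Step 1: at (-2, 1.5), ∇F = (-28, -5) → (-2, 1.5) − 0.01·(-28, -5) = (-1.72, 1.55)
Step 2: at (-1.72, 1.55), ∇F = (-17.129792, -2.8168) → (-1.72, 1.55) − 0.01·(-17.129792, -2.8168) = (-1.54870208, 1.578168)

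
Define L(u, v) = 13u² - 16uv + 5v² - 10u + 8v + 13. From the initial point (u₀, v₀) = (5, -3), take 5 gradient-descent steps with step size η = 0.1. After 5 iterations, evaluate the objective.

∇L = (26u - 16v - 10, -16u + 10v + 8)
Step 1: at (5, -3), ∇L = (168, -102) → (5, -3) − 0.1·(168, -102) = (-11.8, 7.2)
Step 2: at (-11.8, 7.2), ∇L = (-432, 268.8) → (-11.8, 7.2) − 0.1·(-432, 268.8) = (31.4, -19.68)
Step 3: at (31.4, -19.68), ∇L = (1121.28, -691.2) → (31.4, -19.68) − 0.1·(1121.28, -691.2) = (-80.728, 49.44)
Step 4: at (-80.728, 49.44), ∇L = (-2899.968, 1794.048) → (-80.728, 49.44) − 0.1·(-2899.968, 1794.048) = (209.2688, -129.9648)
Step 5: at (209.2688, -129.9648), ∇L = (7510.4256, -4639.9488) → (209.2688, -129.9648) − 0.1·(7510.4256, -4639.9488) = (-541.77376, 334.03008)
L(-541.77376, 334.03008) = 7277227.6595982336

7277227.6595982336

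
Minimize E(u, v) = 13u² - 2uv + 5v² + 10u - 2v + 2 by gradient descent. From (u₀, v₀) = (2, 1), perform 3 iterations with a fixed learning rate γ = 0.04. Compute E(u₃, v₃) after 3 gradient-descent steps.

∇E = (26u - 2v + 10, -2u + 10v - 2)
(u₁, v₁) = (2, 1) − 0.04·(60, 4) = (-0.4, 0.84)
(u₂, v₂) = (-0.4, 0.84) − 0.04·(-2.08, 7.2) = (-0.3168, 0.552)
(u₃, v₃) = (-0.3168, 0.552) − 0.04·(0.6592, 4.1536) = (-0.343168, 0.385856)
E(-0.343168, 0.385856) = 0.336794718208

0.336794718208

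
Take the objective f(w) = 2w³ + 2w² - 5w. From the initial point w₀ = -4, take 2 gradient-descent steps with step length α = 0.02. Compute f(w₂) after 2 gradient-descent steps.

f′(w) = 6w² + 4w - 5
w₁ = -4 − 0.02·75 = -5.5
w₂ = -5.5 − 0.02·154.5 = -8.59
f(-8.59) = -1077.153358

-1077.153358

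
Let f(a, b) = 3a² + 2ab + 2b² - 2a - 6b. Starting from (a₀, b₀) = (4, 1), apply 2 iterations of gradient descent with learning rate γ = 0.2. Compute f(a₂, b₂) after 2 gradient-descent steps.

∇f = (6a + 2b - 2, 2a + 4b - 6)
(a₁, b₁) = (4, 1) − 0.2·(24, 6) = (-0.8, -0.2)
(a₂, b₂) = (-0.8, -0.2) − 0.2·(-7.2, -8.4) = (0.64, 1.48)
f(0.64, 1.48) = -2.656

-2.656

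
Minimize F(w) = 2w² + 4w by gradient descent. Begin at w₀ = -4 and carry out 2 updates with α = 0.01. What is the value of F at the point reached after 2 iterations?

F′(w) = 4w + 4
Step 1: F′(-4) = -12; w₁ = -4 − 0.01·(-12) = -3.88
Step 2: F′(-3.88) = -11.52; w₂ = -3.88 − 0.01·(-11.52) = -3.7648
F(-3.7648) = 13.28823808

13.28823808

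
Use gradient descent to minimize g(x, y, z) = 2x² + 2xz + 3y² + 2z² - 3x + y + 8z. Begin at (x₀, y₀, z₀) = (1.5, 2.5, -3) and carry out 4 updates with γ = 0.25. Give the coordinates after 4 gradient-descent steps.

∇g = (4x + 2z - 3, 6y + 1, 2x + 4z + 8)
Step 1: at (1.5, 2.5, -3), ∇g = (-3, 16, -1) → (1.5, 2.5, -3) − 0.25·(-3, 16, -1) = (2.25, -1.5, -2.75)
Step 2: at (2.25, -1.5, -2.75), ∇g = (0.5, -8, 1.5) → (2.25, -1.5, -2.75) − 0.25·(0.5, -8, 1.5) = (2.125, 0.5, -3.125)
Step 3: at (2.125, 0.5, -3.125), ∇g = (-0.75, 4, -0.25) → (2.125, 0.5, -3.125) − 0.25·(-0.75, 4, -0.25) = (2.3125, -0.5, -3.0625)
Step 4: at (2.3125, -0.5, -3.0625), ∇g = (0.125, -2, 0.375) → (2.3125, -0.5, -3.0625) − 0.25·(0.125, -2, 0.375) = (2.28125, 0, -3.15625)

(2.28125, 0, -3.15625)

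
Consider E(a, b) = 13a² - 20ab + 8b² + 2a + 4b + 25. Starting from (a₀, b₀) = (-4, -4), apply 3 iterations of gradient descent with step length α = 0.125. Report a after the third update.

∇E = (26a - 20b + 2, -20a + 16b + 4)
(a₁, b₁) = (-4, -4) − 0.125·(-22, 20) = (-1.25, -6.5)
(a₂, b₂) = (-1.25, -6.5) − 0.125·(99.5, -75) = (-13.6875, 2.875)
(a₃, b₃) = (-13.6875, 2.875) − 0.125·(-411.375, 323.75) = (37.734375, -37.59375)
a = 37.734375

37.734375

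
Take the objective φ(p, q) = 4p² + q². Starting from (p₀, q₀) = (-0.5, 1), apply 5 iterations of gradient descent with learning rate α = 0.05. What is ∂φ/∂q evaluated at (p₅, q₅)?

1.18098

∇φ = (8p, 2q)
Step 1: at (-0.5, 1), ∇φ = (-4, 2) → (-0.5, 1) − 0.05·(-4, 2) = (-0.3, 0.9)
Step 2: at (-0.3, 0.9), ∇φ = (-2.4, 1.8) → (-0.3, 0.9) − 0.05·(-2.4, 1.8) = (-0.18, 0.81)
Step 3: at (-0.18, 0.81), ∇φ = (-1.44, 1.62) → (-0.18, 0.81) − 0.05·(-1.44, 1.62) = (-0.108, 0.729)
Step 4: at (-0.108, 0.729), ∇φ = (-0.864, 1.458) → (-0.108, 0.729) − 0.05·(-0.864, 1.458) = (-0.0648, 0.6561)
Step 5: at (-0.0648, 0.6561), ∇φ = (-0.5184, 1.3122) → (-0.0648, 0.6561) − 0.05·(-0.5184, 1.3122) = (-0.03888, 0.59049)
∂φ/∂q at (-0.03888, 0.59049) = 1.18098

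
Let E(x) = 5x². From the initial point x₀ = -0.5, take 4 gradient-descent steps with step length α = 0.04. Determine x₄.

E′(x) = 10x
Step 1: E′(-0.5) = -5; x₁ = -0.5 − 0.04·(-5) = -0.3
Step 2: E′(-0.3) = -3; x₂ = -0.3 − 0.04·(-3) = -0.18
Step 3: E′(-0.18) = -1.8; x₃ = -0.18 − 0.04·(-1.8) = -0.108
Step 4: E′(-0.108) = -1.08; x₄ = -0.108 − 0.04·(-1.08) = -0.0648

-0.0648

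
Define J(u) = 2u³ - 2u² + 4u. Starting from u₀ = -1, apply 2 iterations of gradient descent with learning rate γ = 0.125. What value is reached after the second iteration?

-10.296875

J′(u) = 6u² - 4u + 4
u₁ = -1 − 0.125·14 = -2.75
u₂ = -2.75 − 0.125·60.375 = -10.296875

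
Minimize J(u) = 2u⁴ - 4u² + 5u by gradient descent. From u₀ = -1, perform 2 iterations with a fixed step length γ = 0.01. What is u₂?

-1.09139

J′(u) = 8u³ - 8u + 5
u₁ = -1 − 0.01·5 = -1.05
u₂ = -1.05 − 0.01·4.139 = -1.09139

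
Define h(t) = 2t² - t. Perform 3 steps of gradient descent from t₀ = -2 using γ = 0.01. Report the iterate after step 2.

h′(t) = 4t - 1
t₁ = -2 − 0.01·(-9) = -1.91
t₂ = -1.91 − 0.01·(-8.64) = -1.8236

-1.8236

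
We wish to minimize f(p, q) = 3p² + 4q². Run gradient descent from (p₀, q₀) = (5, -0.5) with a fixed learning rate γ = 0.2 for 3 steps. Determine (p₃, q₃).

∇f = (6p, 8q)
Step 1: at (5, -0.5), ∇f = (30, -4) → (5, -0.5) − 0.2·(30, -4) = (-1, 0.3)
Step 2: at (-1, 0.3), ∇f = (-6, 2.4) → (-1, 0.3) − 0.2·(-6, 2.4) = (0.2, -0.18)
Step 3: at (0.2, -0.18), ∇f = (1.2, -1.44) → (0.2, -0.18) − 0.2·(1.2, -1.44) = (-0.04, 0.108)

(-0.04, 0.108)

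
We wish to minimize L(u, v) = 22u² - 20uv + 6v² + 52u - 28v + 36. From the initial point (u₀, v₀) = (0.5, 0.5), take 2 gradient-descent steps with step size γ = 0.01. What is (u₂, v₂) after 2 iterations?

(-0.4344, 0.9736)

∇L = (44u - 20v + 52, -20u + 12v - 28)
Step 1: at (0.5, 0.5), ∇L = (64, -32) → (0.5, 0.5) − 0.01·(64, -32) = (-0.14, 0.82)
Step 2: at (-0.14, 0.82), ∇L = (29.44, -15.36) → (-0.14, 0.82) − 0.01·(29.44, -15.36) = (-0.4344, 0.9736)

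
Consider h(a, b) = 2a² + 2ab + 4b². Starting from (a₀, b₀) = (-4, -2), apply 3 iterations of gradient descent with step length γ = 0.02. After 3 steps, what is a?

∇h = (4a + 2b, 2a + 8b)
(a₁, b₁) = (-4, -2) − 0.02·(-20, -24) = (-3.6, -1.52)
(a₂, b₂) = (-3.6, -1.52) − 0.02·(-17.44, -19.36) = (-3.2512, -1.1328)
(a₃, b₃) = (-3.2512, -1.1328) − 0.02·(-15.2704, -15.5648) = (-2.945792, -0.821504)
a = -2.945792

-2.945792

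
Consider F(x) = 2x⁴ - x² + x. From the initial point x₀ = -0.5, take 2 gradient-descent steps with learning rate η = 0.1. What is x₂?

-0.6472

F′(x) = 8x³ - 2x + 1
Step 1: F′(-0.5) = 1; x₁ = -0.5 − 0.1·1 = -0.6
Step 2: F′(-0.6) = 0.472; x₂ = -0.6 − 0.1·0.472 = -0.6472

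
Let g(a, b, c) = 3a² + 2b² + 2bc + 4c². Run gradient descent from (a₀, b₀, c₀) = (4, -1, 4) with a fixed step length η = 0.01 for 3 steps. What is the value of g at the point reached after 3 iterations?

68.811701289472

∇g = (6a, 4b + 2c, 2b + 8c)
Step 1: at (4, -1, 4), ∇g = (24, 4, 30) → (4, -1, 4) − 0.01·(24, 4, 30) = (3.76, -1.04, 3.7)
Step 2: at (3.76, -1.04, 3.7), ∇g = (22.56, 3.24, 27.52) → (3.76, -1.04, 3.7) − 0.01·(22.56, 3.24, 27.52) = (3.5344, -1.0724, 3.4248)
Step 3: at (3.5344, -1.0724, 3.4248), ∇g = (21.2064, 2.56, 25.2536) → (3.5344, -1.0724, 3.4248) − 0.01·(21.2064, 2.56, 25.2536) = (3.322336, -1.098, 3.172264)
g(3.322336, -1.098, 3.172264) = 68.811701289472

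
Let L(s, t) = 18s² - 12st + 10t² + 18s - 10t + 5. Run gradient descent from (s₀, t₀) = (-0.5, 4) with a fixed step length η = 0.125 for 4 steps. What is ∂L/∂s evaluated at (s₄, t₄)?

-23622

∇L = (36s - 12t + 18, -12s + 20t - 10)
(s₁, t₁) = (-0.5, 4) − 0.125·(-48, 76) = (5.5, -5.5)
(s₂, t₂) = (5.5, -5.5) − 0.125·(282, -186) = (-29.75, 17.75)
(s₃, t₃) = (-29.75, 17.75) − 0.125·(-1266, 702) = (128.5, -70)
(s₄, t₄) = (128.5, -70) − 0.125·(5484, -2952) = (-557, 299)
∂L/∂s at (-557, 299) = -23622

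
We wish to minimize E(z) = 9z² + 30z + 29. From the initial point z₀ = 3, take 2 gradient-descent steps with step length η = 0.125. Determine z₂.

5.625

E′(z) = 18z + 30
Step 1: E′(3) = 84; z₁ = 3 − 0.125·84 = -7.5
Step 2: E′(-7.5) = -105; z₂ = -7.5 − 0.125·(-105) = 5.625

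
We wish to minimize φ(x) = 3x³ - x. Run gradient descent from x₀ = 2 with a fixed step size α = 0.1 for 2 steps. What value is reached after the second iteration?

φ′(x) = 9x² - 1
x₁ = 2 − 0.1·35 = -1.5
x₂ = -1.5 − 0.1·19.25 = -3.425

-3.425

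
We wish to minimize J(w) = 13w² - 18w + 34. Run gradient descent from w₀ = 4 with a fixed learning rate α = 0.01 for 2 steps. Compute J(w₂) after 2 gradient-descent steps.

70.41936848

J′(w) = 26w - 18
Step 1: J′(4) = 86; w₁ = 4 − 0.01·86 = 3.14
Step 2: J′(3.14) = 63.64; w₂ = 3.14 − 0.01·63.64 = 2.5036
J(2.5036) = 70.41936848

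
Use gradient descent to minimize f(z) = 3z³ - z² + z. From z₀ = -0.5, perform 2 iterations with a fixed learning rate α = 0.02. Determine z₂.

-0.6900005

f′(z) = 9z² - 2z + 1
z₁ = -0.5 − 0.02·4.25 = -0.585
z₂ = -0.585 − 0.02·5.250025 = -0.6900005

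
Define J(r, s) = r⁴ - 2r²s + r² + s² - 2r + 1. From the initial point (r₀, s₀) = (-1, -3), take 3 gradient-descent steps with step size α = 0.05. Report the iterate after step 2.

(0.1, -2.34)

∇J = (4r³ - 4rs + 2r - 2, -2r² + 2s)
(r₁, s₁) = (-1, -3) − 0.05·(-20, -8) = (0, -2.6)
(r₂, s₂) = (0, -2.6) − 0.05·(-2, -5.2) = (0.1, -2.34)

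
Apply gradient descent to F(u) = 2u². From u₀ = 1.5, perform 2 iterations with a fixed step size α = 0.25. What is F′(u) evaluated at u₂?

F′(u) = 4u
Step 1: F′(1.5) = 6; u₁ = 1.5 − 0.25·6 = 0
Step 2: F′(0) = 0; u₂ = 0 − 0.25·0 = 0
F′(u) at (0) = 0

0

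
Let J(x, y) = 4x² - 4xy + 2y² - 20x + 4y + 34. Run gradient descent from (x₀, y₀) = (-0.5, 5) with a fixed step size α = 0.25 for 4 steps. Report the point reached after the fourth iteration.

(-24.5, 20.5)

∇J = (8x - 4y - 20, -4x + 4y + 4)
Step 1: at (-0.5, 5), ∇J = (-44, 26) → (-0.5, 5) − 0.25·(-44, 26) = (10.5, -1.5)
Step 2: at (10.5, -1.5), ∇J = (70, -44) → (10.5, -1.5) − 0.25·(70, -44) = (-7, 9.5)
Step 3: at (-7, 9.5), ∇J = (-114, 70) → (-7, 9.5) − 0.25·(-114, 70) = (21.5, -8)
Step 4: at (21.5, -8), ∇J = (184, -114) → (21.5, -8) − 0.25·(184, -114) = (-24.5, 20.5)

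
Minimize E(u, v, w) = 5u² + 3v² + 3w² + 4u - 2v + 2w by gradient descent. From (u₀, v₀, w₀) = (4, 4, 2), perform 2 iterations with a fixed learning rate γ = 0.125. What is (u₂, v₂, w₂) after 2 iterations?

(-0.125, 0.5625, -0.1875)

∇E = (10u + 4, 6v - 2, 6w + 2)
Step 1: at (4, 4, 2), ∇E = (44, 22, 14) → (4, 4, 2) − 0.125·(44, 22, 14) = (-1.5, 1.25, 0.25)
Step 2: at (-1.5, 1.25, 0.25), ∇E = (-11, 5.5, 3.5) → (-1.5, 1.25, 0.25) − 0.125·(-11, 5.5, 3.5) = (-0.125, 0.5625, -0.1875)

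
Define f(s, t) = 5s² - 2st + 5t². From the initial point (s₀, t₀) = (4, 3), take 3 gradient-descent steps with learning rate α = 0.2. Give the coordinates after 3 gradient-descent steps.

∇f = (10s - 2t, -2s + 10t)
Step 1: at (4, 3), ∇f = (34, 22) → (4, 3) − 0.2·(34, 22) = (-2.8, -1.4)
Step 2: at (-2.8, -1.4), ∇f = (-25.2, -8.4) → (-2.8, -1.4) − 0.2·(-25.2, -8.4) = (2.24, 0.28)
Step 3: at (2.24, 0.28), ∇f = (21.84, -1.68) → (2.24, 0.28) − 0.2·(21.84, -1.68) = (-2.128, 0.616)

(-2.128, 0.616)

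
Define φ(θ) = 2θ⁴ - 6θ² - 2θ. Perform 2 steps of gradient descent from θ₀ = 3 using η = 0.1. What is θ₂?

φ′(θ) = 8θ³ - 12θ - 2
θ₁ = 3 − 0.1·178 = -14.8
θ₂ = -14.8 − 0.1·(-25758.736) = 2561.0736

2561.0736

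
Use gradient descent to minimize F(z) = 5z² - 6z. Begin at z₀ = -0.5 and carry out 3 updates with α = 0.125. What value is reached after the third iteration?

F′(z) = 10z - 6
Step 1: F′(-0.5) = -11; z₁ = -0.5 − 0.125·(-11) = 0.875
Step 2: F′(0.875) = 2.75; z₂ = 0.875 − 0.125·2.75 = 0.53125
Step 3: F′(0.53125) = -0.6875; z₃ = 0.53125 − 0.125·(-0.6875) = 0.6171875

0.6171875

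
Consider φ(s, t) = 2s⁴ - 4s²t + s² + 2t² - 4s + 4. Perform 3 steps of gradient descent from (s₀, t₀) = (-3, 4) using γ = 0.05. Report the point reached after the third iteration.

(102.3088, 14.408)

∇φ = (8s³ - 8st + 2s - 4, -4s² + 4t)
(s₁, t₁) = (-3, 4) − 0.05·(-130, -20) = (3.5, 5)
(s₂, t₂) = (3.5, 5) − 0.05·(206, -29) = (-6.8, 6.45)
(s₃, t₃) = (-6.8, 6.45) − 0.05·(-2182.176, -159.16) = (102.3088, 14.408)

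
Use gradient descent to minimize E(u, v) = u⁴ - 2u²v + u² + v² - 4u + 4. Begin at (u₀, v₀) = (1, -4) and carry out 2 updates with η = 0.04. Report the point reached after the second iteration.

(0.25280768, -3.305728)

∇E = (4u³ - 4uv + 2u - 4, -2u² + 2v)
(u₁, v₁) = (1, -4) − 0.04·(18, -10) = (0.28, -3.6)
(u₂, v₂) = (0.28, -3.6) − 0.04·(0.679808, -7.3568) = (0.25280768, -3.305728)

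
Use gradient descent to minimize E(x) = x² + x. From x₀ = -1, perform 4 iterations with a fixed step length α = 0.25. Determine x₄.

-0.53125

E′(x) = 2x + 1
x₁ = -1 − 0.25·(-1) = -0.75
x₂ = -0.75 − 0.25·(-0.5) = -0.625
x₃ = -0.625 − 0.25·(-0.25) = -0.5625
x₄ = -0.5625 − 0.25·(-0.125) = -0.53125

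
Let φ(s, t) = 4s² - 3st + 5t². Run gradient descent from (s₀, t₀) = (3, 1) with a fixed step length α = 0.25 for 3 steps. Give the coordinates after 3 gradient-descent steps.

∇φ = (8s - 3t, -3s + 10t)
Step 1: at (3, 1), ∇φ = (21, 1) → (3, 1) − 0.25·(21, 1) = (-2.25, 0.75)
Step 2: at (-2.25, 0.75), ∇φ = (-20.25, 14.25) → (-2.25, 0.75) − 0.25·(-20.25, 14.25) = (2.8125, -2.8125)
Step 3: at (2.8125, -2.8125), ∇φ = (30.9375, -36.5625) → (2.8125, -2.8125) − 0.25·(30.9375, -36.5625) = (-4.921875, 6.328125)

(-4.921875, 6.328125)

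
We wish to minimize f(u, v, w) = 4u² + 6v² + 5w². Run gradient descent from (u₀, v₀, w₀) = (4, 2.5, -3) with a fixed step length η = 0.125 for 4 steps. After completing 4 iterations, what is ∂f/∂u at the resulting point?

0

∇f = (8u, 12v, 10w)
Step 1: at (4, 2.5, -3), ∇f = (32, 30, -30) → (4, 2.5, -3) − 0.125·(32, 30, -30) = (0, -1.25, 0.75)
Step 2: at (0, -1.25, 0.75), ∇f = (0, -15, 7.5) → (0, -1.25, 0.75) − 0.125·(0, -15, 7.5) = (0, 0.625, -0.1875)
Step 3: at (0, 0.625, -0.1875), ∇f = (0, 7.5, -1.875) → (0, 0.625, -0.1875) − 0.125·(0, 7.5, -1.875) = (0, -0.3125, 0.046875)
Step 4: at (0, -0.3125, 0.046875), ∇f = (0, -3.75, 0.46875) → (0, -0.3125, 0.046875) − 0.125·(0, -3.75, 0.46875) = (0, 0.15625, -0.01171875)
∂f/∂u at (0, 0.15625, -0.01171875) = 0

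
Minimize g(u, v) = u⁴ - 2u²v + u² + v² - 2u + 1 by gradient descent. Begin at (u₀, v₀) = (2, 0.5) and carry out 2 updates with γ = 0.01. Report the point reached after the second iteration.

(1.52824, 0.6164)

∇g = (4u³ - 4uv + 2u - 2, -2u² + 2v)
Step 1: at (2, 0.5), ∇g = (30, -7) → (2, 0.5) − 0.01·(30, -7) = (1.7, 0.57)
Step 2: at (1.7, 0.57), ∇g = (17.176, -4.64) → (1.7, 0.57) − 0.01·(17.176, -4.64) = (1.52824, 0.6164)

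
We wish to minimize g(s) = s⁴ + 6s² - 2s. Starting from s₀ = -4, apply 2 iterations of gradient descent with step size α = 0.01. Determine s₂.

-0.77397664

g′(s) = 4s³ + 12s - 2
Step 1: g′(-4) = -306; s₁ = -4 − 0.01·(-306) = -0.94
Step 2: g′(-0.94) = -16.602336; s₂ = -0.94 − 0.01·(-16.602336) = -0.77397664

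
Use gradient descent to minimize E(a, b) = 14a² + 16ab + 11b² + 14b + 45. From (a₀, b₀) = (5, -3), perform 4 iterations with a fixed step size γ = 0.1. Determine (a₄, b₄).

(158.856, 130.232)

∇E = (28a + 16b, 16a + 22b + 14)
Step 1: at (5, -3), ∇E = (92, 28) → (5, -3) − 0.1·(92, 28) = (-4.2, -5.8)
Step 2: at (-4.2, -5.8), ∇E = (-210.4, -180.8) → (-4.2, -5.8) − 0.1·(-210.4, -180.8) = (16.84, 12.28)
Step 3: at (16.84, 12.28), ∇E = (668, 553.6) → (16.84, 12.28) − 0.1·(668, 553.6) = (-49.96, -43.08)
Step 4: at (-49.96, -43.08), ∇E = (-2088.16, -1733.12) → (-49.96, -43.08) − 0.1·(-2088.16, -1733.12) = (158.856, 130.232)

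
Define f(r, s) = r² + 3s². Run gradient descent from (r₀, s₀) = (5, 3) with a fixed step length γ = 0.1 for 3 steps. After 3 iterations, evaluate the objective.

6.664192

∇f = (2r, 6s)
(r₁, s₁) = (5, 3) − 0.1·(10, 18) = (4, 1.2)
(r₂, s₂) = (4, 1.2) − 0.1·(8, 7.2) = (3.2, 0.48)
(r₃, s₃) = (3.2, 0.48) − 0.1·(6.4, 2.88) = (2.56, 0.192)
f(2.56, 0.192) = 6.664192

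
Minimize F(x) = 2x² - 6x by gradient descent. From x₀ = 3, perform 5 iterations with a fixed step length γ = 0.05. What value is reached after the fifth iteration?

1.99152

F′(x) = 4x - 6
Step 1: F′(3) = 6; x₁ = 3 − 0.05·6 = 2.7
Step 2: F′(2.7) = 4.8; x₂ = 2.7 − 0.05·4.8 = 2.46
Step 3: F′(2.46) = 3.84; x₃ = 2.46 − 0.05·3.84 = 2.268
Step 4: F′(2.268) = 3.072; x₄ = 2.268 − 0.05·3.072 = 2.1144
Step 5: F′(2.1144) = 2.4576; x₅ = 2.1144 − 0.05·2.4576 = 1.99152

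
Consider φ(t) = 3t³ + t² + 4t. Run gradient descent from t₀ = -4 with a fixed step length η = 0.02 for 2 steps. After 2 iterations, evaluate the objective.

φ′(t) = 9t² + 2t + 4
Step 1: φ′(-4) = 140; t₁ = -4 − 0.02·140 = -6.8
Step 2: φ′(-6.8) = 406.56; t₂ = -6.8 − 0.02·406.56 = -14.9312
φ(-14.9312) = -9823.102103977984

-9823.102103977984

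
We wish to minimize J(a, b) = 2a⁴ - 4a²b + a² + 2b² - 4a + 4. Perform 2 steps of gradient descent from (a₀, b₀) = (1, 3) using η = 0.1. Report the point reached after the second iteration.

∇J = (8a³ - 8ab + 2a - 4, -4a² + 4b)
Step 1: at (1, 3), ∇J = (-18, 8) → (1, 3) − 0.1·(-18, 8) = (2.8, 2.2)
Step 2: at (2.8, 2.2), ∇J = (127.936, -22.56) → (2.8, 2.2) − 0.1·(127.936, -22.56) = (-9.9936, 4.456)

(-9.9936, 4.456)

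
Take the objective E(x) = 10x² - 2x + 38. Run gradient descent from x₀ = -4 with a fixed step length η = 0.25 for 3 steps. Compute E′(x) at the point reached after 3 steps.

5248

E′(x) = 20x - 2
Step 1: E′(-4) = -82; x₁ = -4 − 0.25·(-82) = 16.5
Step 2: E′(16.5) = 328; x₂ = 16.5 − 0.25·328 = -65.5
Step 3: E′(-65.5) = -1312; x₃ = -65.5 − 0.25·(-1312) = 262.5
E′(x) at (262.5) = 5248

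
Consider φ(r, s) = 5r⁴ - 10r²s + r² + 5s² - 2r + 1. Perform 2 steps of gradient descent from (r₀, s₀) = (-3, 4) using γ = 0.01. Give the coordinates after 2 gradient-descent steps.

∇φ = (20r³ - 20rs + 2r - 2, -10r² + 10s)
(r₁, s₁) = (-3, 4) − 0.01·(-308, -50) = (0.08, 4.5)
(r₂, s₂) = (0.08, 4.5) − 0.01·(-9.02976, 44.936) = (0.1702976, 4.05064)

(0.1702976, 4.05064)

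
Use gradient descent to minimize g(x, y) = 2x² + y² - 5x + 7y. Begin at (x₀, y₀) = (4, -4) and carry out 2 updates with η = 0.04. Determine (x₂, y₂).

∇g = (4x - 5, 2y + 7)
Step 1: at (4, -4), ∇g = (11, -1) → (4, -4) − 0.04·(11, -1) = (3.56, -3.96)
Step 2: at (3.56, -3.96), ∇g = (9.24, -0.92) → (3.56, -3.96) − 0.04·(9.24, -0.92) = (3.1904, -3.9232)

(3.1904, -3.9232)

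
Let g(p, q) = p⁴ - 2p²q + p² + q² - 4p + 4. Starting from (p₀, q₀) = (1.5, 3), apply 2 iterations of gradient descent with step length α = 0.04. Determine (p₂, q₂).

(1.73733632, 2.941472)

∇g = (4p³ - 4pq + 2p - 4, -2p² + 2q)
(p₁, q₁) = (1.5, 3) − 0.04·(-5.5, 1.5) = (1.72, 2.94)
(p₂, q₂) = (1.72, 2.94) − 0.04·(-0.433408, -0.0368) = (1.73733632, 2.941472)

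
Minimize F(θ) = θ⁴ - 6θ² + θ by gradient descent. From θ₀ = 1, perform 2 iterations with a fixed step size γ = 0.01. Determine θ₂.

1.13939828

F′(θ) = 4θ³ - 12θ + 1
θ₁ = 1 − 0.01·(-7) = 1.07
θ₂ = 1.07 − 0.01·(-6.939828) = 1.13939828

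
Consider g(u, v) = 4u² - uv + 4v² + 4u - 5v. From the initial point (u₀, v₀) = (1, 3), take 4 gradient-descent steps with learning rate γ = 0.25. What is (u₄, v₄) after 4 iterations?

(-1.0390625, 2.40234375)

∇g = (8u - v + 4, -u + 8v - 5)
Step 1: at (1, 3), ∇g = (9, 18) → (1, 3) − 0.25·(9, 18) = (-1.25, -1.5)
Step 2: at (-1.25, -1.5), ∇g = (-4.5, -15.75) → (-1.25, -1.5) − 0.25·(-4.5, -15.75) = (-0.125, 2.4375)
Step 3: at (-0.125, 2.4375), ∇g = (0.5625, 14.625) → (-0.125, 2.4375) − 0.25·(0.5625, 14.625) = (-0.265625, -1.21875)
Step 4: at (-0.265625, -1.21875), ∇g = (3.09375, -14.484375) → (-0.265625, -1.21875) − 0.25·(3.09375, -14.484375) = (-1.0390625, 2.40234375)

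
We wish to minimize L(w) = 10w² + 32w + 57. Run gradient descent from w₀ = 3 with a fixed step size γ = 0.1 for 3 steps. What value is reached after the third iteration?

L′(w) = 20w + 32
Step 1: L′(3) = 92; w₁ = 3 − 0.1·92 = -6.2
Step 2: L′(-6.2) = -92; w₂ = -6.2 − 0.1·(-92) = 3
Step 3: L′(3) = 92; w₃ = 3 − 0.1·92 = -6.2

-6.2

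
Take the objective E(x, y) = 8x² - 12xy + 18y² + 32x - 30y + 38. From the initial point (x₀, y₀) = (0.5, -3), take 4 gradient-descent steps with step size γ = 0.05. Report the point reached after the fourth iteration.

(0.4664, -4.5936)

∇E = (16x - 12y + 32, -12x + 36y - 30)
Step 1: at (0.5, -3), ∇E = (76, -144) → (0.5, -3) − 0.05·(76, -144) = (-3.3, 4.2)
Step 2: at (-3.3, 4.2), ∇E = (-71.2, 160.8) → (-3.3, 4.2) − 0.05·(-71.2, 160.8) = (0.26, -3.84)
Step 3: at (0.26, -3.84), ∇E = (82.24, -171.36) → (0.26, -3.84) − 0.05·(82.24, -171.36) = (-3.852, 4.728)
Step 4: at (-3.852, 4.728), ∇E = (-86.368, 186.432) → (-3.852, 4.728) − 0.05·(-86.368, 186.432) = (0.4664, -4.5936)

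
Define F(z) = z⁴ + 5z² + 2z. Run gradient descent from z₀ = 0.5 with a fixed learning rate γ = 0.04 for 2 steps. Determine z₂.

F′(z) = 4z³ + 10z + 2
z₁ = 0.5 − 0.04·7.5 = 0.2
z₂ = 0.2 − 0.04·4.032 = 0.03872

0.03872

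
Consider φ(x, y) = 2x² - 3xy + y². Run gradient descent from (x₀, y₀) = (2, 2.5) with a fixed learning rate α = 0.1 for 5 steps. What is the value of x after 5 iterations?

2.027415

∇φ = (4x - 3y, -3x + 2y)
Step 1: at (2, 2.5), ∇φ = (0.5, -1) → (2, 2.5) − 0.1·(0.5, -1) = (1.95, 2.6)
Step 2: at (1.95, 2.6), ∇φ = (0, -0.65) → (1.95, 2.6) − 0.1·(0, -0.65) = (1.95, 2.665)
Step 3: at (1.95, 2.665), ∇φ = (-0.195, -0.52) → (1.95, 2.665) − 0.1·(-0.195, -0.52) = (1.9695, 2.717)
Step 4: at (1.9695, 2.717), ∇φ = (-0.273, -0.4745) → (1.9695, 2.717) − 0.1·(-0.273, -0.4745) = (1.9968, 2.76445)
Step 5: at (1.9968, 2.76445), ∇φ = (-0.30615, -0.4615) → (1.9968, 2.76445) − 0.1·(-0.30615, -0.4615) = (2.027415, 2.8106)
x = 2.027415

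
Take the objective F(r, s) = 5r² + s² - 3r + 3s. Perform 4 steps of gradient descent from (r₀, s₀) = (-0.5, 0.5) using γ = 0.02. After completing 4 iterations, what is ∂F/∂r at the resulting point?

∇F = (10r - 3, 2s + 3)
Step 1: at (-0.5, 0.5), ∇F = (-8, 4) → (-0.5, 0.5) − 0.02·(-8, 4) = (-0.34, 0.42)
Step 2: at (-0.34, 0.42), ∇F = (-6.4, 3.84) → (-0.34, 0.42) − 0.02·(-6.4, 3.84) = (-0.212, 0.3432)
Step 3: at (-0.212, 0.3432), ∇F = (-5.12, 3.6864) → (-0.212, 0.3432) − 0.02·(-5.12, 3.6864) = (-0.1096, 0.269472)
Step 4: at (-0.1096, 0.269472), ∇F = (-4.096, 3.538944) → (-0.1096, 0.269472) − 0.02·(-4.096, 3.538944) = (-0.02768, 0.19869312)
∂F/∂r at (-0.02768, 0.19869312) = -3.2768

-3.2768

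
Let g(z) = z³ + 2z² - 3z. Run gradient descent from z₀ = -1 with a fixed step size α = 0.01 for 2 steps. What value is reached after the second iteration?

-0.919248

g′(z) = 3z² + 4z - 3
Step 1: g′(-1) = -4; z₁ = -1 − 0.01·(-4) = -0.96
Step 2: g′(-0.96) = -4.0752; z₂ = -0.96 − 0.01·(-4.0752) = -0.919248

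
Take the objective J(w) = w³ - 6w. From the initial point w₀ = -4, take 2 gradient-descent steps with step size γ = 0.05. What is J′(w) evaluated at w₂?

J′(w) = 3w² - 6
Step 1: J′(-4) = 42; w₁ = -4 − 0.05·42 = -6.1
Step 2: J′(-6.1) = 105.63; w₂ = -6.1 − 0.05·105.63 = -11.3815
J′(w) at (-11.3815) = 382.61562675

382.61562675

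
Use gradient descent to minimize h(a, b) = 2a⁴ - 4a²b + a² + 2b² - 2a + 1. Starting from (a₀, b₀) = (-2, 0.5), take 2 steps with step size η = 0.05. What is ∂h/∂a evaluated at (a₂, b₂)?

∇h = (8a³ - 8ab + 2a - 2, -4a² + 4b)
(a₁, b₁) = (-2, 0.5) − 0.05·(-62, -14) = (1.1, 1.2)
(a₂, b₂) = (1.1, 1.2) − 0.05·(0.288, -0.04) = (1.0856, 1.202)
∂h/∂a at (1.0856, 1.202) = -0.032655183872

-0.032655183872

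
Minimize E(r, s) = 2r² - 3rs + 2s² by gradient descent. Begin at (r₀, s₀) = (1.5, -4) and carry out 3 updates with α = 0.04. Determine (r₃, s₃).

∇E = (4r - 3s, -3r + 4s)
(r₁, s₁) = (1.5, -4) − 0.04·(18, -20.5) = (0.78, -3.18)
(r₂, s₂) = (0.78, -3.18) − 0.04·(12.66, -15.06) = (0.2736, -2.5776)
(r₃, s₃) = (0.2736, -2.5776) − 0.04·(8.8272, -11.1312) = (-0.079488, -2.132352)

(-0.079488, -2.132352)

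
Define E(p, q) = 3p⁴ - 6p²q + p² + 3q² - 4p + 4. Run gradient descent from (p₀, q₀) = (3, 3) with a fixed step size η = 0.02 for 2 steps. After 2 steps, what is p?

∇E = (12p³ - 12pq + 2p - 4, -6p² + 6q)
(p₁, q₁) = (3, 3) − 0.02·(218, -36) = (-1.36, 3.72)
(p₂, q₂) = (-1.36, 3.72) − 0.02·(23.804928, 11.2224) = (-1.83609856, 3.495552)
p = -1.83609856

-1.83609856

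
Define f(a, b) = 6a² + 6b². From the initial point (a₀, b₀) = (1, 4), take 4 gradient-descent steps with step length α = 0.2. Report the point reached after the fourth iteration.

(3.8416, 15.3664)

∇f = (12a, 12b)
Step 1: at (1, 4), ∇f = (12, 48) → (1, 4) − 0.2·(12, 48) = (-1.4, -5.6)
Step 2: at (-1.4, -5.6), ∇f = (-16.8, -67.2) → (-1.4, -5.6) − 0.2·(-16.8, -67.2) = (1.96, 7.84)
Step 3: at (1.96, 7.84), ∇f = (23.52, 94.08) → (1.96, 7.84) − 0.2·(23.52, 94.08) = (-2.744, -10.976)
Step 4: at (-2.744, -10.976), ∇f = (-32.928, -131.712) → (-2.744, -10.976) − 0.2·(-32.928, -131.712) = (3.8416, 15.3664)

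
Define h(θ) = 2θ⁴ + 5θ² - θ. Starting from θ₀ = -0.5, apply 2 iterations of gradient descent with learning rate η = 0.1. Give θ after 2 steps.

h′(θ) = 8θ³ + 10θ - 1
Step 1: h′(-0.5) = -7; θ₁ = -0.5 − 0.1·(-7) = 0.2
Step 2: h′(0.2) = 1.064; θ₂ = 0.2 − 0.1·1.064 = 0.0936

0.0936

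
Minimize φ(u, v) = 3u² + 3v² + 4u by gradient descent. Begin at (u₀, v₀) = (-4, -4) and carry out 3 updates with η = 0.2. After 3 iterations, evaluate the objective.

∇φ = (6u + 4, 6v)
(u₁, v₁) = (-4, -4) − 0.2·(-20, -24) = (0, 0.8)
(u₂, v₂) = (0, 0.8) − 0.2·(4, 4.8) = (-0.8, -0.16)
(u₃, v₃) = (-0.8, -0.16) − 0.2·(-0.8, -0.96) = (-0.64, 0.032)
φ(-0.64, 0.032) = -1.328128

-1.328128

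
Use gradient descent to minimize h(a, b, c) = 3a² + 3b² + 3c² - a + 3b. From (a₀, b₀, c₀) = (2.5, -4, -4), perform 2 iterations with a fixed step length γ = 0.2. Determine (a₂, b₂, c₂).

∇h = (6a - 1, 6b + 3, 6c)
Step 1: at (2.5, -4, -4), ∇h = (14, -21, -24) → (2.5, -4, -4) − 0.2·(14, -21, -24) = (-0.3, 0.2, 0.8)
Step 2: at (-0.3, 0.2, 0.8), ∇h = (-2.8, 4.2, 4.8) → (-0.3, 0.2, 0.8) − 0.2·(-2.8, 4.2, 4.8) = (0.26, -0.64, -0.16)

(0.26, -0.64, -0.16)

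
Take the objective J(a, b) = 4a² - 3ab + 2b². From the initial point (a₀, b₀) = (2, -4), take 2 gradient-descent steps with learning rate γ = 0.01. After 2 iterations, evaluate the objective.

49.98928408

∇J = (8a - 3b, -3a + 4b)
Step 1: at (2, -4), ∇J = (28, -22) → (2, -4) − 0.01·(28, -22) = (1.72, -3.78)
Step 2: at (1.72, -3.78), ∇J = (25.1, -20.28) → (1.72, -3.78) − 0.01·(25.1, -20.28) = (1.469, -3.5772)
J(1.469, -3.5772) = 49.98928408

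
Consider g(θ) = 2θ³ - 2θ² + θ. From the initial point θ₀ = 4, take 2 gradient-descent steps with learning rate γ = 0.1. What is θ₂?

g′(θ) = 6θ² - 4θ + 1
Step 1: g′(4) = 81; θ₁ = 4 − 0.1·81 = -4.1
Step 2: g′(-4.1) = 118.26; θ₂ = -4.1 − 0.1·118.26 = -15.926

-15.926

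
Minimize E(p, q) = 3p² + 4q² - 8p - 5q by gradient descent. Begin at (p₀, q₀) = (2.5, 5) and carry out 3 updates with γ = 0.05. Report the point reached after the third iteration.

∇E = (6p - 8, 8q - 5)
Step 1: at (2.5, 5), ∇E = (7, 35) → (2.5, 5) − 0.05·(7, 35) = (2.15, 3.25)
Step 2: at (2.15, 3.25), ∇E = (4.9, 21) → (2.15, 3.25) − 0.05·(4.9, 21) = (1.905, 2.2)
Step 3: at (1.905, 2.2), ∇E = (3.43, 12.6) → (1.905, 2.2) − 0.05·(3.43, 12.6) = (1.7335, 1.57)

(1.7335, 1.57)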